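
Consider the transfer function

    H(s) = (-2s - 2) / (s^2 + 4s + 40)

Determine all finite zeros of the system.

Set the numerator to zero: -2s - 2 = 0, i.e. -2·(s + 1) = 0.
So s = -1.

s = -1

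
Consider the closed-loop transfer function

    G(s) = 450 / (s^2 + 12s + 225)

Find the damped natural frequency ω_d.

ω_d ≈ 13.75 rad/s

Comparing s^2 + 12s + 225 to s^2 + 2ζωₙs + ωₙ²: ωₙ = 15 rad/s and ζ = 12/(2·15) = 0.4.
ζωₙ = 12/2 = 6, so ω_d = ωₙ√(1−ζ²) = √(ωₙ² − (ζωₙ)²) = √(225 − 6²) = √189 ≈ 13.75 rad/s.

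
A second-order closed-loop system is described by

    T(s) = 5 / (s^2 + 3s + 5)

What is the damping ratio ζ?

ζ ≈ 0.6708

Compare the denominator to the standard form s^2 + 2ζωₙs + ωₙ².
ωₙ² = 5, so ωₙ = √5 ≈ 2.236 rad/s.
2ζωₙ = 3, so ζ = 3/(2·√5) ≈ 0.6708.
With ζ = 0.6708 the response is underdamped.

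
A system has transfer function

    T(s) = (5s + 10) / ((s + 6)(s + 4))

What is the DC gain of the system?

T(0) = 5/12 ≈ 0.4167

Set s = 0: T(0) = (10) / (24) = 5/12.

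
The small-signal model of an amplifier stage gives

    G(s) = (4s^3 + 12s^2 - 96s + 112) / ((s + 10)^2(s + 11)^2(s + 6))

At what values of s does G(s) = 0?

s = 2, 2, -7

Set the numerator to zero: 4s^3 + 12s^2 - 96s + 112 = 0, i.e. 4·(s^3 + 3s^2 - 24s + 28) = 0.
Factoring: (s - 2)^2(s + 7) = 0.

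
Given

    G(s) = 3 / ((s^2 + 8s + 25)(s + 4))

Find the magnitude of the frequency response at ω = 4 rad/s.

Substitute s = j4: numerator = 3, denominator = -92 + j164.
|G(j4)| = |3| / |-92 + j164| = 3 / 188.04 ≈ 0.01595.

|G(j4)| ≈ 0.01595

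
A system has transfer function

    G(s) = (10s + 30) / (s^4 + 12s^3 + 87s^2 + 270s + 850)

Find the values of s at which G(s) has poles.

The poles are the roots of the denominator s^4 + 12s^3 + 87s^2 + 270s + 850 = 0.
No real roots exist; factor into two real quadratics: (s^2 + 10s + 50)(s^2 + 2s + 17) = 0.
Each quadratic gives a conjugate pair via the quadratic formula.

s = -5 + 5j, -5 - 5j, -1 + 4j, -1 - 4j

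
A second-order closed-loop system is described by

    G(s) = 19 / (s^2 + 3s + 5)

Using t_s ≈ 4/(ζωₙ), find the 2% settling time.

t_s ≈ 2.667 s

Comparing s^2 + 3s + 5 to s^2 + 2ζωₙs + ωₙ²: ωₙ = √5 ≈ 2.236 rad/s and ζ = 3/(2·√5) ≈ 0.6708.
ζωₙ = 3/2 = 1.5, so t_s ≈ 4/(ζωₙ) = 4/1.5 ≈ 2.667 s.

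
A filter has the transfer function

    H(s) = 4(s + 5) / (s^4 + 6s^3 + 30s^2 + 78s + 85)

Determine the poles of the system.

The poles are the roots of the denominator s^4 + 6s^3 + 30s^2 + 78s + 85 = 0.
No real roots exist; factor into two real quadratics: (s^2 + 4s + 5)(s^2 + 2s + 17) = 0.
Each quadratic gives a conjugate pair via the quadratic formula.

s = -2 + j, -2 - j, -1 + 4j, -1 - 4j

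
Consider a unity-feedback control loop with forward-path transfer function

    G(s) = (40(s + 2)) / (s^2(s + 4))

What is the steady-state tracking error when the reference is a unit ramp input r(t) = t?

G(s) has 2 poles at the origin.
This is a Type 2 system; for a ramp input the steady-state error is zero.

e_ss = 0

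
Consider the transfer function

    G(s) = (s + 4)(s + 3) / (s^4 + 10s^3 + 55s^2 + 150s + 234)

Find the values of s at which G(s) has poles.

The poles are the roots of the denominator s^4 + 10s^3 + 55s^2 + 150s + 234 = 0.
No real roots exist; factor into two real quadratics: (s^2 + 6s + 18)(s^2 + 4s + 13) = 0.
Each quadratic gives a conjugate pair via the quadratic formula.

s = -3 ± 3j, -2 ± 3j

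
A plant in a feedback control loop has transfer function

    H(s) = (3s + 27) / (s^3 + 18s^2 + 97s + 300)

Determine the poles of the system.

The poles are the roots of the denominator s^3 + 18s^2 + 97s + 300 = 0.
Trying s = -12: the polynomial evaluates to 0, so (s + 12) is a factor.
Dividing out leaves s^2 + 6s + 25 = 0.
The quadratic formula then gives s = -3 ± 4j.

s = -3 + 4j, -3 - 4j, -12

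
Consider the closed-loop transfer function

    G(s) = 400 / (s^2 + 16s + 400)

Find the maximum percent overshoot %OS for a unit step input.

Comparing s^2 + 16s + 400 to s^2 + 2ζωₙs + ωₙ²: ωₙ = 20 rad/s and ζ = 16/(2·20) = 0.4.
%OS = 100·exp(−πζ/√(1−ζ²)) = 100·exp(−π·0.4/√(1−0.4²)) ≈ 25.4%.

%OS ≈ 25.4%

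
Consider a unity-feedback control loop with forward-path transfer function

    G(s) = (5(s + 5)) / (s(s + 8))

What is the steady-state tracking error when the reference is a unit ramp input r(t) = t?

G(s) has one pole at the origin.
This is a Type 1 system. Kv = lim_{s→0} s·G(s) = 25/8.
e_ss = 1/Kv = 1/(25/8) = 8/25 ≈ 0.3200.

e_ss = 0.3200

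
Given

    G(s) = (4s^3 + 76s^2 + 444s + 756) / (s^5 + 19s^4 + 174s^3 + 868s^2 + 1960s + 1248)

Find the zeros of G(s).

s = -7, -3, -9

Set the numerator to zero: 4s^3 + 76s^2 + 444s + 756 = 0, i.e. 4·(s^3 + 19s^2 + 111s + 189) = 0.
Factoring: (s + 7)(s + 3)(s + 9) = 0.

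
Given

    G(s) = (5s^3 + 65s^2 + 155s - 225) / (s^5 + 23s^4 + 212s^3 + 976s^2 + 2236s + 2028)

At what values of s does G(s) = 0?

Set the numerator to zero: 5s^3 + 65s^2 + 155s - 225 = 0, i.e. 5·(s^3 + 13s^2 + 31s - 45) = 0.
Factoring: (s + 5)(s + 9)(s - 1) = 0.

s = -5, -9, 1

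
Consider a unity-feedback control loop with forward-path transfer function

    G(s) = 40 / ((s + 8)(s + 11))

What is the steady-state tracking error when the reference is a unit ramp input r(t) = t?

G(s) has no poles at the origin.
This is a Type 0 system; Kv = lim_{s→0} s·G(s) = 0, so the steady-state error for a ramp input is infinite.

e_ss = ∞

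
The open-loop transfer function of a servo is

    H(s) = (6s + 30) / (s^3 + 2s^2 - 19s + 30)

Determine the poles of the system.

The poles are the roots of the denominator s^3 + 2s^2 - 19s + 30 = 0.
Trying s = -6: the polynomial evaluates to 0, so (s + 6) is a factor.
Dividing out leaves s^2 - 4s + 5 = 0.
The quadratic formula then gives s = 2 ± 1j.

s = 2 ± j, -6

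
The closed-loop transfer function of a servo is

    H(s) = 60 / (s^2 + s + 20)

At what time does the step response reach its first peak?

t_p ≈ 0.7069 s

Comparing s^2 + s + 20 to s^2 + 2ζωₙs + ωₙ²: ωₙ = √20 ≈ 4.472 rad/s and ζ = 1/(2·√20) ≈ 0.1118.
ζωₙ = 1/2 = 0.5, so ω_d = ωₙ√(1−ζ²) = √(ωₙ² − (ζωₙ)²) = √(20 − 0.5²) = √19.75 ≈ 4.444 rad/s.
t_p = π/ω_d = π/4.444 ≈ 0.7069 s.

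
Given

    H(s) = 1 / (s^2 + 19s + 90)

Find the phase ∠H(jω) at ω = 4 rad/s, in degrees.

At s = j4: numerator = 1, denominator = 74 + j76.
∠H = ∠num − ∠den = 0° − (45.764°) = -45.76°.

∠H(j4) ≈ -45.76°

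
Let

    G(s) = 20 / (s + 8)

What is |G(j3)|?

|G(j3)| ≈ 2.341

Substitute s = j3: numerator = 20, denominator = 8 + j3.
|G(j3)| = |20| / |8 + j3| = 20 / 8.5440 ≈ 2.341.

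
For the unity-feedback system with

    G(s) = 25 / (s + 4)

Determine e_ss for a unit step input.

G(s) has no poles at the origin.
This is a Type 0 system. Kp = lim_{s→0} G(s) = 25/4.
e_ss = 1/(1 + Kp) = 1/(1 + 25/4) = 4/29 ≈ 0.1379.

e_ss = 0.1379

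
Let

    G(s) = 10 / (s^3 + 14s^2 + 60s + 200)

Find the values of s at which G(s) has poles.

s = -2 + 4j, -2 - 4j, -10

The poles are the roots of the denominator s^3 + 14s^2 + 60s + 200 = 0.
Trying s = -10: the polynomial evaluates to 0, so (s + 10) is a factor.
Dividing out leaves s^2 + 4s + 20 = 0.
The quadratic formula then gives s = -2 ± 4j.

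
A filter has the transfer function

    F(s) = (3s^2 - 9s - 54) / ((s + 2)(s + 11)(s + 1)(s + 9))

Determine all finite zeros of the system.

Set the numerator to zero: 3s^2 - 9s - 54 = 0, i.e. 3·(s^2 - 3s - 18) = 0.
Factoring: (s + 3)(s - 6) = 0.

s = -3, 6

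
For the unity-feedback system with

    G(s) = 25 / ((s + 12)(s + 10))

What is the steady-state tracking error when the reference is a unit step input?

e_ss = 0.8276

G(s) has no poles at the origin.
This is a Type 0 system. Kp = lim_{s→0} G(s) = 25/120 = 5/24.
e_ss = 1/(1 + Kp) = 1/(1 + 5/24) = 24/29 ≈ 0.8276.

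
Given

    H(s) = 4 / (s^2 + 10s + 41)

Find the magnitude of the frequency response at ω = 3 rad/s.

Substitute s = j3: numerator = 4, denominator = 32 + j30.
|H(j3)| = |4| / |32 + j30| = 4 / 43.863 ≈ 0.09119.

|H(j3)| ≈ 0.09119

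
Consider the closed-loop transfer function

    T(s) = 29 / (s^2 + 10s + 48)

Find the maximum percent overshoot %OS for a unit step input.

%OS ≈ 3.78%

Comparing s^2 + 10s + 48 to s^2 + 2ζωₙs + ωₙ²: ωₙ = √48 ≈ 6.928 rad/s and ζ = 10/(2·√48) ≈ 0.7217.
%OS = 100·exp(−πζ/√(1−ζ²)) = 100·exp(−π·0.7217/√(1−0.7217²)) ≈ 3.78%.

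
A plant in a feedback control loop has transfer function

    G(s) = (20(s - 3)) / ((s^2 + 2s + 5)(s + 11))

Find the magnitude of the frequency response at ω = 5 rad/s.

Substitute s = j5: numerator = -60 + j100, denominator = -270 + j10.
|G(j5)| = |-60 + j100| / |-270 + j10| = 116.62 / 270.19 ≈ 0.4316.

|G(j5)| ≈ 0.4316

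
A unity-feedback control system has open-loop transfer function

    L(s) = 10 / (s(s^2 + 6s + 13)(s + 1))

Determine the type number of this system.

Type 1

The denominator has 1 factor of s at the origin (free integrator), so this is a Type 1 system.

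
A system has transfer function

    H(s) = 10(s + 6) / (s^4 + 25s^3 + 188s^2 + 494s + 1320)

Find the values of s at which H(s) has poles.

s = -1 + 3j, -1 - 3j, -11, -12

The poles are the roots of the denominator s^4 + 25s^3 + 188s^2 + 494s + 1320 = 0.
Trying s = -11: the polynomial evaluates to 0, so (s + 11) is a factor.
Dividing out leaves s^3 + 14s^2 + 34s + 120 = 0.
This factors further as (s^2 + 2s + 10)(s + 12) = 0.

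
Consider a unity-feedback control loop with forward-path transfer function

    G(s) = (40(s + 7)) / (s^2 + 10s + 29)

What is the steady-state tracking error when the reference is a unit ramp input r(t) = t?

e_ss = ∞

G(s) has no poles at the origin.
This is a Type 0 system; Kv = lim_{s→0} s·G(s) = 0, so the steady-state error for a ramp input is infinite.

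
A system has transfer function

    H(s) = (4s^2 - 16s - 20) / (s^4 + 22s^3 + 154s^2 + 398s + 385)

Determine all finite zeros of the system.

Set the numerator to zero: 4s^2 - 16s - 20 = 0, i.e. 4·(s^2 - 4s - 5) = 0.
Factoring: (s - 5)(s + 1) = 0.

s = 5, -1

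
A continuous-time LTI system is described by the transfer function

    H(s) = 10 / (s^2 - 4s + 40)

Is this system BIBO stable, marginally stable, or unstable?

unstable

The denominator s^2 - 4s + 40 factors as (s^2 - 4s + 40), giving poles at s = 2 + 6j, 2 - 6j.
Since the pole(s) at s = 2 ± 6j lie in the right half-plane, the system is unstable.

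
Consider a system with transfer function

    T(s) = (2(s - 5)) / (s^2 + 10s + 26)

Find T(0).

Set s = 0: T(0) = (-10) / (26) = -5/13.

T(0) = -5/13 ≈ -0.3846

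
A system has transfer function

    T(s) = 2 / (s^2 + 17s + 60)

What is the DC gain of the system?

Set s = 0: T(0) = (2) / (60) = 1/30.

T(0) = 1/30 ≈ 0.03333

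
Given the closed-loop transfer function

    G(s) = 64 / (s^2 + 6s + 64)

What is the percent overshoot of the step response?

Comparing s^2 + 6s + 64 to s^2 + 2ζωₙs + ωₙ²: ωₙ = 8 rad/s and ζ = 6/(2·8) = 0.375.
%OS = 100·exp(−πζ/√(1−ζ²)) = 100·exp(−π·0.375/√(1−0.375²)) ≈ 28.1%.

%OS ≈ 28.1%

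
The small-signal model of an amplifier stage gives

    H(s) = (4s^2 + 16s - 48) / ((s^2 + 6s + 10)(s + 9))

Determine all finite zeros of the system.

Set the numerator to zero: 4s^2 + 16s - 48 = 0, i.e. 4·(s^2 + 4s - 12) = 0.
Factoring: (s + 6)(s - 2) = 0.

s = -6, 2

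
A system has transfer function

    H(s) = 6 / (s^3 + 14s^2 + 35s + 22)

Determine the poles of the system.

The poles are the roots of the denominator s^3 + 14s^2 + 35s + 22 = 0.
Trying s = -11: the polynomial evaluates to 0, so (s + 11) is a factor.
Dividing out leaves s^2 + 3s + 2 = 0.
Factoring the quadratic: (s + 1)(s + 2) = 0.

s = -11, -1, -2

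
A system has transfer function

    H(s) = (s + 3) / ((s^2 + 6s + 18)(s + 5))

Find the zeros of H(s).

Set the numerator to zero: s + 3 = 0.
So s = -3.

s = -3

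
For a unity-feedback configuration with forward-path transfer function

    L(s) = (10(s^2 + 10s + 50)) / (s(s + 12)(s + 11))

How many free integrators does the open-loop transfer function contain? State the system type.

The denominator has 1 factor of s at the origin (free integrator), so this is a Type 1 system.

Type 1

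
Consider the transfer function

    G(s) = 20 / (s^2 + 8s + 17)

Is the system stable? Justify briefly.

stable

The denominator s^2 + 8s + 17 factors as (s^2 + 8s + 17), giving poles at s = -4 ± j.
Since all poles lie strictly in the left half-plane, the system is stable.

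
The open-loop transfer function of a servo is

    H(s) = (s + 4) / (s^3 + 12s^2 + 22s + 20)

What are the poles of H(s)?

s = -1 ± j, -10

The poles are the roots of the denominator s^3 + 12s^2 + 22s + 20 = 0.
Trying s = -10: the polynomial evaluates to 0, so (s + 10) is a factor.
Dividing out leaves s^2 + 2s + 2 = 0.
The quadratic formula then gives s = -1 ± 1j.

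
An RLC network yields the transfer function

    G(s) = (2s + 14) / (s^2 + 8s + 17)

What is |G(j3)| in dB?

Substitute s = j3: numerator = 14 + j6, denominator = 8 + j24.
|G(j3)| = |14 + j6| / |8 + j24| = 15.232 / 25.298 ≈ 0.6021.
In decibels: 20·log₁₀(0.6021) ≈ -4.41 dB.

|G(j3)|_dB ≈ -4.41 dB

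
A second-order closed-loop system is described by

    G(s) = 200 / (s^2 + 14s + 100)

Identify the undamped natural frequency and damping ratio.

Compare the denominator to the standard form s^2 + 2ζωₙs + ωₙ².
ωₙ² = 100, so ωₙ = 10 rad/s.
2ζωₙ = 14, so ζ = 14/(2·10) = 0.7.
With ζ = 0.7 the response is underdamped.

ωₙ = 10 rad/s, ζ = 0.7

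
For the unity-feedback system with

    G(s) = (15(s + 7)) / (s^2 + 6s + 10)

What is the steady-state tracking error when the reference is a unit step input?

e_ss = 0.08696

G(s) has no poles at the origin.
This is a Type 0 system. Kp = lim_{s→0} G(s) = 105/10 = 21/2.
e_ss = 1/(1 + Kp) = 1/(1 + 21/2) = 2/23 ≈ 0.08696.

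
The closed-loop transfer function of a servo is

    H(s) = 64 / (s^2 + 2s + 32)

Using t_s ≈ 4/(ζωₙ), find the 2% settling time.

t_s ≈ 4 s

Comparing s^2 + 2s + 32 to s^2 + 2ζωₙs + ωₙ²: ωₙ = √32 ≈ 5.657 rad/s and ζ = 2/(2·√32) ≈ 0.1768.
ζωₙ = 2/2 = 1, so t_s ≈ 4/(ζωₙ) = 4/1 = 4 s.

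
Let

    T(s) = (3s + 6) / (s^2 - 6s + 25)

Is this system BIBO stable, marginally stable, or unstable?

The denominator s^2 - 6s + 25 factors as (s^2 - 6s + 25), giving poles at s = 3 ± 4j.
Since the pole(s) at s = 3 ± 4j lie in the right half-plane, the system is unstable.

unstable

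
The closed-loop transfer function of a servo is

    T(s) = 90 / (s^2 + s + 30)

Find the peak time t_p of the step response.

Comparing s^2 + s + 30 to s^2 + 2ζωₙs + ωₙ²: ωₙ = √30 ≈ 5.477 rad/s and ζ = 1/(2·√30) ≈ 0.09129.
ζωₙ = 1/2 = 0.5, so ω_d = ωₙ√(1−ζ²) = √(ωₙ² − (ζωₙ)²) = √(30 − 0.5²) = √29.75 ≈ 5.454 rad/s.
t_p = π/ω_d = π/5.454 ≈ 0.5760 s.

t_p ≈ 0.5760 s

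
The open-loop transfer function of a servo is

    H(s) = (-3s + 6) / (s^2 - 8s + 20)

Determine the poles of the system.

s = 4 ± 2j

The poles are the roots of the denominator s^2 - 8s + 20 = 0.
Using the quadratic formula: s = (8 ± √(-16))/2 = 4 ± 2j.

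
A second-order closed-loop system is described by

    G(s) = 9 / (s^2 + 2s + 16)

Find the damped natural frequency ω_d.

ω_d ≈ 3.873 rad/s

Comparing s^2 + 2s + 16 to s^2 + 2ζωₙs + ωₙ²: ωₙ = 4 rad/s and ζ = 2/(2·4) = 0.25.
ζωₙ = 2/2 = 1, so ω_d = ωₙ√(1−ζ²) = √(ωₙ² − (ζωₙ)²) = √(16 − 1²) = √15 ≈ 3.873 rad/s.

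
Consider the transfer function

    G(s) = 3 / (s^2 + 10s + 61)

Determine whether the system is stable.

The poles can be read from the denominator factors: s = -5 + 6j, -5 - 6j.
Since all poles lie strictly in the left half-plane, the system is stable.

stable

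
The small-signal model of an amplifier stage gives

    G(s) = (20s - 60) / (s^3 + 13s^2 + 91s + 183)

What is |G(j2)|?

Substitute s = j2: numerator = -60 + j40, denominator = 131 + j174.
|G(j2)| = |-60 + j40| / |131 + j174| = 72.111 / 217.80 ≈ 0.3311.

|G(j2)| ≈ 0.3311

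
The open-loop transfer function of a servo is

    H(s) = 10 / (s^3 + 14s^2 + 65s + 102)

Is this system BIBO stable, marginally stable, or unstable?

The denominator s^3 + 14s^2 + 65s + 102 factors as (s^2 + 8s + 17)(s + 6), giving poles at s = -4 ± j, -6.
Since all poles lie strictly in the left half-plane, the system is stable.

stable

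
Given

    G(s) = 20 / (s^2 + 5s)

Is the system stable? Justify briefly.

The denominator s^2 + 5s factors as s(s + 5), giving poles at s = 0, -5.
Since the simple pole(s) at s = 0 lie on the jω-axis with none in the right half-plane, the system is marginally stable.

marginally stable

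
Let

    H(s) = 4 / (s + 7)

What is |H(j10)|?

|H(j10)| ≈ 0.3277

Substitute s = j10: numerator = 4, denominator = 7 + j10.
|H(j10)| = |4| / |7 + j10| = 4 / 12.207 ≈ 0.3277.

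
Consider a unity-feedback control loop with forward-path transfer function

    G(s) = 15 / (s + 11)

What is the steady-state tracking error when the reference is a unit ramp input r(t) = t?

G(s) has no poles at the origin.
This is a Type 0 system; Kv = lim_{s→0} s·G(s) = 0, so the steady-state error for a ramp input is infinite.

e_ss = ∞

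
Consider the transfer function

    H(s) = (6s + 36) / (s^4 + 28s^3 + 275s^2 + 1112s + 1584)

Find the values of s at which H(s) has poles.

The poles are the roots of the denominator s^4 + 28s^3 + 275s^2 + 1112s + 1584 = 0.
Trying s = -11: the polynomial evaluates to 0, so (s + 11) is a factor.
Dividing out leaves s^3 + 17s^2 + 88s + 144 = 0.
This factors further as (s + 4)^2(s + 9) = 0.

s = -11, -4, -9, -4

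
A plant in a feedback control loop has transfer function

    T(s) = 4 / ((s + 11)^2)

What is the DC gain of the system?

Set s = 0: T(0) = (4) / (121) = 4/121.

T(0) = 4/121 ≈ 0.03306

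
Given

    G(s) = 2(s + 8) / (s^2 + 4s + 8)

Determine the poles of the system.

The poles are the roots of the denominator s^2 + 4s + 8 = 0.
Using the quadratic formula: s = (-4 ± √(-16))/2 = -2 ± 2j.

s = -2 + 2j, -2 - 2j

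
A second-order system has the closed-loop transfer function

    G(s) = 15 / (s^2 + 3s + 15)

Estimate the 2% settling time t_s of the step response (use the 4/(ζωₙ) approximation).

Comparing s^2 + 3s + 15 to s^2 + 2ζωₙs + ωₙ²: ωₙ = √15 ≈ 3.873 rad/s and ζ = 3/(2·√15) ≈ 0.3873.
ζωₙ = 3/2 = 1.5, so t_s ≈ 4/(ζωₙ) = 4/1.5 ≈ 2.667 s.

t_s ≈ 2.667 s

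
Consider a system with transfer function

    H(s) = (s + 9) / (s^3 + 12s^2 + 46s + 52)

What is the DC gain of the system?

Set s = 0: H(0) = (9) / (52) = 9/52.

H(0) = 9/52 ≈ 0.1731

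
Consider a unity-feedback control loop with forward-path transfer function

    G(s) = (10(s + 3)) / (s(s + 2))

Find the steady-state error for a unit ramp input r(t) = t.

e_ss = 0.06667

G(s) has one pole at the origin.
This is a Type 1 system. Kv = lim_{s→0} s·G(s) = 30/2 = 15.
e_ss = 1/Kv = 1/(15) = 1/15 ≈ 0.06667.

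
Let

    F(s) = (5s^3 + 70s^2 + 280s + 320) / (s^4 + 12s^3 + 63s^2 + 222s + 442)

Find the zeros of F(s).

s = -4, -2, -8

Set the numerator to zero: 5s^3 + 70s^2 + 280s + 320 = 0, i.e. 5·(s^3 + 14s^2 + 56s + 64) = 0.
Factoring: (s + 4)(s + 2)(s + 8) = 0.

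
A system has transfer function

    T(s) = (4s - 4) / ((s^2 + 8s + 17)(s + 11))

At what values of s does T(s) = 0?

s = 1

Set the numerator to zero: 4s - 4 = 0, i.e. 4·(s - 1) = 0.
So s = 1.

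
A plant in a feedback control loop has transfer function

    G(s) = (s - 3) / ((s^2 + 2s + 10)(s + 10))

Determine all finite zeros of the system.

s = 3

Set the numerator to zero: s - 3 = 0.
So s = 3.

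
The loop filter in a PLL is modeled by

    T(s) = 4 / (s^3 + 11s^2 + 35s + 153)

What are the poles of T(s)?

s = -1 + 4j, -1 - 4j, -9

The poles are the roots of the denominator s^3 + 11s^2 + 35s + 153 = 0.
Trying s = -9: the polynomial evaluates to 0, so (s + 9) is a factor.
Dividing out leaves s^2 + 2s + 17 = 0.
The quadratic formula then gives s = -1 ± 4j.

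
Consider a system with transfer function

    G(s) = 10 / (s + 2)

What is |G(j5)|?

|G(j5)| ≈ 1.857

Substitute s = j5: numerator = 10, denominator = 2 + j5.
|G(j5)| = |10| / |2 + j5| = 10 / 5.3852 ≈ 1.857.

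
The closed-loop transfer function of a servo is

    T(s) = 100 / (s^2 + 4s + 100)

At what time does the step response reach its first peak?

t_p ≈ 0.3206 s

Comparing s^2 + 4s + 100 to s^2 + 2ζωₙs + ωₙ²: ωₙ = 10 rad/s and ζ = 4/(2·10) = 0.2.
ζωₙ = 4/2 = 2, so ω_d = ωₙ√(1−ζ²) = √(ωₙ² − (ζωₙ)²) = √(100 − 2²) = √96 ≈ 9.798 rad/s.
t_p = π/ω_d = π/9.798 ≈ 0.3206 s.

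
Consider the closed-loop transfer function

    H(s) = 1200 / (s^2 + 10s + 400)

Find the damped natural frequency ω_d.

ω_d ≈ 19.36 rad/s

Comparing s^2 + 10s + 400 to s^2 + 2ζωₙs + ωₙ²: ωₙ = 20 rad/s and ζ = 10/(2·20) = 0.25.
ζωₙ = 10/2 = 5, so ω_d = ωₙ√(1−ζ²) = √(ωₙ² − (ζωₙ)²) = √(400 − 5²) = √375 ≈ 19.36 rad/s.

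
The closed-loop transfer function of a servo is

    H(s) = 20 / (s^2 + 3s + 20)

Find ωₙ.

Compare the denominator to the standard form s^2 + 2ζωₙs + ωₙ².
ωₙ² = 20, so ωₙ = √20 ≈ 4.472 rad/s.

ωₙ ≈ 4.472 rad/s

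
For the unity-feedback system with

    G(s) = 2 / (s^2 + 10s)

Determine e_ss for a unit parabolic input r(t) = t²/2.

G(s) has one pole at the origin.
This is a Type 1 system; Ka = lim_{s→0} s^2·G(s) = 0, so the steady-state error for a parabola input is infinite.

e_ss = ∞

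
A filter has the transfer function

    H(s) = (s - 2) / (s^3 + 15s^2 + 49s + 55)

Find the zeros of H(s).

s = 2

Set the numerator to zero: s - 2 = 0.
So s = 2.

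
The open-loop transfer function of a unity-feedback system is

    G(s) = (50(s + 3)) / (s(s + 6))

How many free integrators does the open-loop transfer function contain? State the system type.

The denominator has 1 factor of s at the origin (free integrator), so this is a Type 1 system.

Type 1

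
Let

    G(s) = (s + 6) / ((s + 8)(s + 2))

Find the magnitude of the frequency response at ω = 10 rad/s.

Substitute s = j10: numerator = 6 + j10, denominator = -84 + j100.
|G(j10)| = |6 + j10| / |-84 + j100| = 11.662 / 130.60 ≈ 0.08930.

|G(j10)| ≈ 0.08930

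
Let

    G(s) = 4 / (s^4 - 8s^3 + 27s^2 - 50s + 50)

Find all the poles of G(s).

The poles are the roots of the denominator s^4 - 8s^3 + 27s^2 - 50s + 50 = 0.
No real roots exist; factor into two real quadratics: (s^2 - 2s + 5)(s^2 - 6s + 10) = 0.
Each quadratic gives a conjugate pair via the quadratic formula.

s = 1 ± 2j, 3 ± j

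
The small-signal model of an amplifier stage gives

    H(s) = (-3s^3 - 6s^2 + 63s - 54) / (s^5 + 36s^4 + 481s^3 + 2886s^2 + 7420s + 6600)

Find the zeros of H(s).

Set the numerator to zero: -3s^3 - 6s^2 + 63s - 54 = 0, i.e. -3·(s^3 + 2s^2 - 21s + 18) = 0.
Factoring: (s + 6)(s - 3)(s - 1) = 0.

s = -6, 3, 1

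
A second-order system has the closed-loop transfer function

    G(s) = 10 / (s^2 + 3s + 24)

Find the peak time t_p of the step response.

t_p ≈ 0.6736 s

Comparing s^2 + 3s + 24 to s^2 + 2ζωₙs + ωₙ²: ωₙ = √24 ≈ 4.899 rad/s and ζ = 3/(2·√24) ≈ 0.3062.
ζωₙ = 3/2 = 1.5, so ω_d = ωₙ√(1−ζ²) = √(ωₙ² − (ζωₙ)²) = √(24 − 1.5²) = √21.75 ≈ 4.664 rad/s.
t_p = π/ω_d = π/4.664 ≈ 0.6736 s.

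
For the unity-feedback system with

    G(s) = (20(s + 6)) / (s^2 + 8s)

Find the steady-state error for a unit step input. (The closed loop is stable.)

G(s) has one pole at the origin.
This is a Type 1 system; for a step input the steady-state error is zero.

e_ss = 0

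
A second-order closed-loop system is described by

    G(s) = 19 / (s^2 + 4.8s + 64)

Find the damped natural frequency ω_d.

Comparing s^2 + 4.8s + 64 to s^2 + 2ζωₙs + ωₙ²: ωₙ = 8 rad/s and ζ = 4.8/(2·8) = 0.3.
ζωₙ = 4.8/2 = 2.4, so ω_d = ωₙ√(1−ζ²) = √(ωₙ² − (ζωₙ)²) = √(64 − 2.4²) = √58.24 ≈ 7.632 rad/s.

ω_d ≈ 7.632 rad/s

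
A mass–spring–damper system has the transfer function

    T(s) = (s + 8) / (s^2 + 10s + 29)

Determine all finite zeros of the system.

s = -8

Set the numerator to zero: s + 8 = 0.
So s = -8.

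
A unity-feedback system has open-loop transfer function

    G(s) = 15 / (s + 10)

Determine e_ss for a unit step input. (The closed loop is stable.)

e_ss = 0.4000

G(s) has no poles at the origin.
This is a Type 0 system. Kp = lim_{s→0} G(s) = 15/10 = 3/2.
e_ss = 1/(1 + Kp) = 1/(1 + 3/2) = 2/5 ≈ 0.4000.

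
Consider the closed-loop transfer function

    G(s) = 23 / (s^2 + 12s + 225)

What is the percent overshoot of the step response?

%OS ≈ 25.4%

Comparing s^2 + 12s + 225 to s^2 + 2ζωₙs + ωₙ²: ωₙ = 15 rad/s and ζ = 12/(2·15) = 0.4.
%OS = 100·exp(−πζ/√(1−ζ²)) = 100·exp(−π·0.4/√(1−0.4²)) ≈ 25.4%.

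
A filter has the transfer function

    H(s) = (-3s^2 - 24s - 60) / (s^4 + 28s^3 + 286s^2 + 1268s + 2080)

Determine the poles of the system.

The poles are the roots of the denominator s^4 + 28s^3 + 286s^2 + 1268s + 2080 = 0.
Trying s = -8: the polynomial evaluates to 0, so (s + 8) is a factor.
Dividing out leaves s^3 + 20s^2 + 126s + 260 = 0.
This factors further as (s + 10)(s^2 + 10s + 26) = 0.

s = -8, -10, -5 + j, -5 - j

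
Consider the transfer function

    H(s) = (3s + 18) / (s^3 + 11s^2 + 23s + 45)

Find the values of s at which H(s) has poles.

The poles are the roots of the denominator s^3 + 11s^2 + 23s + 45 = 0.
Trying s = -9: the polynomial evaluates to 0, so (s + 9) is a factor.
Dividing out leaves s^2 + 2s + 5 = 0.
The quadratic formula then gives s = -1 ± 2j.

s = -1 ± 2j, -9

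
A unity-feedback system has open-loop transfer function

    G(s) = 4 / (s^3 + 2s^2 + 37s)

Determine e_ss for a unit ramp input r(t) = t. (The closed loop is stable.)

G(s) has one pole at the origin.
This is a Type 1 system. Kv = lim_{s→0} s·G(s) = 4/37.
e_ss = 1/Kv = 1/(4/37) = 37/4 ≈ 9.250.

e_ss = 9.250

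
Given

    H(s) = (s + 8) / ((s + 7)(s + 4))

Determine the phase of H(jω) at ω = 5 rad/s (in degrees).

∠H(j5) ≈ -54.87°

At s = j5: numerator = 8 + j5, denominator = 3 + j55.
∠H = ∠num − ∠den = 32.005° − (86.878°) = -54.87°.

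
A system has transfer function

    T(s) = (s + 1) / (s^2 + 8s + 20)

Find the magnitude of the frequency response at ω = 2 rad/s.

Substitute s = j2: numerator = 1 + j2, denominator = 16 + j16.
|T(j2)| = |1 + j2| / |16 + j16| = 2.2361 / 22.627 ≈ 0.09882.

|T(j2)| ≈ 0.09882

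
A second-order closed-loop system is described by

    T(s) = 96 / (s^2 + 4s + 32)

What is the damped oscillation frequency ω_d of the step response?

ω_d ≈ 5.292 rad/s

Comparing s^2 + 4s + 32 to s^2 + 2ζωₙs + ωₙ²: ωₙ = √32 ≈ 5.657 rad/s and ζ = 4/(2·√32) ≈ 0.3536.
ζωₙ = 4/2 = 2, so ω_d = ωₙ√(1−ζ²) = √(ωₙ² − (ζωₙ)²) = √(32 − 2²) = √28 ≈ 5.292 rad/s.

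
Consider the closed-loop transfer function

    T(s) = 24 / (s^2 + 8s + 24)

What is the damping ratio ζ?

Compare the denominator to the standard form s^2 + 2ζωₙs + ωₙ².
ωₙ² = 24, so ωₙ = √24 ≈ 4.899 rad/s.
2ζωₙ = 8, so ζ = 8/(2·√24) ≈ 0.8165.

ζ ≈ 0.8165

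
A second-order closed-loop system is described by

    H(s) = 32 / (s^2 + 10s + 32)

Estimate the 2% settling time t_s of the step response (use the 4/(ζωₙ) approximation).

t_s ≈ 0.8000 s

Comparing s^2 + 10s + 32 to s^2 + 2ζωₙs + ωₙ²: ωₙ = √32 ≈ 5.657 rad/s and ζ = 10/(2·√32) ≈ 0.8839.
ζωₙ = 10/2 = 5, so t_s ≈ 4/(ζωₙ) = 4/5 = 0.8000 s.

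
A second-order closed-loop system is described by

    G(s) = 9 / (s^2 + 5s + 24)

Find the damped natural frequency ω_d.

ω_d ≈ 4.213 rad/s

Comparing s^2 + 5s + 24 to s^2 + 2ζωₙs + ωₙ²: ωₙ = √24 ≈ 4.899 rad/s and ζ = 5/(2·√24) ≈ 0.5103.
ζωₙ = 5/2 = 2.5, so ω_d = ωₙ√(1−ζ²) = √(ωₙ² − (ζωₙ)²) = √(24 − 2.5²) = √17.75 ≈ 4.213 rad/s.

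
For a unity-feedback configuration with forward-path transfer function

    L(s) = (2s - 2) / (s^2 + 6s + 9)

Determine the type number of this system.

The denominator has no factor of s at the origin — no free integrator — so this is a Type 0 system.

Type 0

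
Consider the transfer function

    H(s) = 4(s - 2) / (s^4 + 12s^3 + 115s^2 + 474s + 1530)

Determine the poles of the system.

The poles are the roots of the denominator s^4 + 12s^3 + 115s^2 + 474s + 1530 = 0.
No real roots exist; factor into two real quadratics: (s^2 + 6s + 45)(s^2 + 6s + 34) = 0.
Each quadratic gives a conjugate pair via the quadratic formula.

s = -3 + 6j, -3 - 6j, -3 + 5j, -3 - 5j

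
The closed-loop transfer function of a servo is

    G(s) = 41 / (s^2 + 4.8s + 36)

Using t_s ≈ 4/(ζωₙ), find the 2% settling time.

Comparing s^2 + 4.8s + 36 to s^2 + 2ζωₙs + ωₙ²: ωₙ = 6 rad/s and ζ = 4.8/(2·6) = 0.4.
ζωₙ = 4.8/2 = 2.4, so t_s ≈ 4/(ζωₙ) = 4/2.4 ≈ 1.667 s.

t_s ≈ 1.667 s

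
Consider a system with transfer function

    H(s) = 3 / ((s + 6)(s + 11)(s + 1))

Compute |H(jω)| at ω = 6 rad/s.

Substitute s = j6: numerator = 3, denominator = -582 + j282.
|H(j6)| = |3| / |-582 + j282| = 3 / 646.72 ≈ 0.004639.

|H(j6)| ≈ 0.004639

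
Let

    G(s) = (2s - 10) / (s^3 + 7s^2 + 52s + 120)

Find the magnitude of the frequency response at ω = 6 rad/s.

|G(j6)| ≈ 0.09570

Substitute s = j6: numerator = -10 + j12, denominator = -132 + j96.
|G(j6)| = |-10 + j12| / |-132 + j96| = 15.620 / 163.22 ≈ 0.09570.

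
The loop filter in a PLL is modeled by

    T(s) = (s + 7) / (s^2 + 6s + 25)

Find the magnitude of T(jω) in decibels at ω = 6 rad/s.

|T(j6)|_dB ≈ -12.2 dB

Substitute s = j6: numerator = 7 + j6, denominator = -11 + j36.
|T(j6)| = |7 + j6| / |-11 + j36| = 9.2195 / 37.643 ≈ 0.2449.
In decibels: 20·log₁₀(0.2449) ≈ -12.2 dB.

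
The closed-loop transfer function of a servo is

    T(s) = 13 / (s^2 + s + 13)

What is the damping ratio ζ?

Compare the denominator to the standard form s^2 + 2ζωₙs + ωₙ².
ωₙ² = 13, so ωₙ = √13 ≈ 3.606 rad/s.
2ζωₙ = 1, so ζ = 1/(2·√13) ≈ 0.1387.
With ζ = 0.1387 the response is underdamped.

ζ ≈ 0.1387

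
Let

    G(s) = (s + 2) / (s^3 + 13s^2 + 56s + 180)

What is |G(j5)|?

|G(j5)| ≈ 0.02537

Substitute s = j5: numerator = 2 + j5, denominator = -145 + j155.
|G(j5)| = |2 + j5| / |-145 + j155| = 5.3852 / 212.25 ≈ 0.02537.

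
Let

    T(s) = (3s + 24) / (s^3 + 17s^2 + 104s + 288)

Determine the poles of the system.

The poles are the roots of the denominator s^3 + 17s^2 + 104s + 288 = 0.
Trying s = -9: the polynomial evaluates to 0, so (s + 9) is a factor.
Dividing out leaves s^2 + 8s + 32 = 0.
The quadratic formula then gives s = -4 ± 4j.

s = -4 ± 4j, -9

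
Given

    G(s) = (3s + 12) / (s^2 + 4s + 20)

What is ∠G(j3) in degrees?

At s = j3: numerator = 12 + j9, denominator = 11 + j12.
∠G = ∠num − ∠den = 36.870° − (47.490°) = -10.62°.

∠G(j3) ≈ -10.62°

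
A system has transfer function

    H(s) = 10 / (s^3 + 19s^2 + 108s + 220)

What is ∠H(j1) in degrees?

At s = j1: numerator = 10, denominator = 201 + j107.
∠H = ∠num − ∠den = 0° − (28.028°) = -28.03°.

∠H(j1) ≈ -28.03°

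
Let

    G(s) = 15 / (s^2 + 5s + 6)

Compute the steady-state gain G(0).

G(0) = 5/2 ≈ 2.500

Set s = 0: G(0) = (15) / (6) = 5/2.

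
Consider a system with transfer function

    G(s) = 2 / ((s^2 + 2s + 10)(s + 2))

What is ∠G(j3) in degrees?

At s = j3: numerator = 2, denominator = -16 + j15.
∠G = ∠num − ∠den = 0° − (136.85°) = -136.8°.

∠G(j3) ≈ -136.8°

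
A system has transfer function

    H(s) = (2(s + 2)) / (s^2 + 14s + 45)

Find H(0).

Set s = 0: H(0) = (4) / (45) = 4/45.

H(0) = 4/45 ≈ 0.08889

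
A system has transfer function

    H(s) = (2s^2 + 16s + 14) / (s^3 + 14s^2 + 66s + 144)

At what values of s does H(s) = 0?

Set the numerator to zero: 2s^2 + 16s + 14 = 0, i.e. 2·(s^2 + 8s + 7) = 0.
Factoring: (s + 7)(s + 1) = 0.

s = -7, -1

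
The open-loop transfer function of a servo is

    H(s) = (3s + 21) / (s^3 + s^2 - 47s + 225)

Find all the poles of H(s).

s = 4 + 3j, 4 - 3j, -9

The poles are the roots of the denominator s^3 + s^2 - 47s + 225 = 0.
Trying s = -9: the polynomial evaluates to 0, so (s + 9) is a factor.
Dividing out leaves s^2 - 8s + 25 = 0.
The quadratic formula then gives s = 4 ± 3j.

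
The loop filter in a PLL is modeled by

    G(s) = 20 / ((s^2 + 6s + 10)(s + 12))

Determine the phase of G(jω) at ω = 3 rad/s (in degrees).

∠G(j3) ≈ -100.9°

At s = j3: numerator = 20, denominator = -42 + j219.
∠G = ∠num − ∠den = 0° − (100.86°) = -100.9°.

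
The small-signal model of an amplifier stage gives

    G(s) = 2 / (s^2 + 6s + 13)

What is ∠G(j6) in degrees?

At s = j6: numerator = 2, denominator = -23 + j36.
∠G = ∠num − ∠den = 0° − (122.57°) = -122.6°.

∠G(j6) ≈ -122.6°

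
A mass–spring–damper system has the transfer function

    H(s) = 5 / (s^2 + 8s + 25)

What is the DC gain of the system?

H(0) = 1/5 ≈ 0.2000

Set s = 0: H(0) = (5) / (25) = 1/5.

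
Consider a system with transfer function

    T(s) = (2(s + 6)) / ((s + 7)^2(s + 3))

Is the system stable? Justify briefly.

stable

The poles can be read from the denominator factors: s = -7, -3, -7.
Since all poles lie strictly in the left half-plane, the system is stable.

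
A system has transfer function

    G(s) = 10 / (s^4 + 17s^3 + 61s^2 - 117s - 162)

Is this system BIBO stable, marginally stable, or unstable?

unstable

The denominator s^4 + 17s^3 + 61s^2 - 117s - 162 factors as (s + 1)(s + 9)^2(s - 2), giving poles at s = -1, -9, -9, 2.
Since the pole(s) at s = 2 lie in the right half-plane, the system is unstable.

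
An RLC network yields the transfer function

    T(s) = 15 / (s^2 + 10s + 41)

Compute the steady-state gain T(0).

Set s = 0: T(0) = (15) / (41) = 15/41.

T(0) = 15/41 ≈ 0.3659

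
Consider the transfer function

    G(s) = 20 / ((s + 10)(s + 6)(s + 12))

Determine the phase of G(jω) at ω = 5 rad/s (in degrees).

∠G(j5) ≈ -88.99°

At s = j5: numerator = 20, denominator = 20 + j1135.
∠G = ∠num − ∠den = 0° − (88.990°) = -88.99°.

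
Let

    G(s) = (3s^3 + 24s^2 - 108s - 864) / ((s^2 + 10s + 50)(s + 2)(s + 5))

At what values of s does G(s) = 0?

s = -6, -8, 6

Set the numerator to zero: 3s^3 + 24s^2 - 108s - 864 = 0, i.e. 3·(s^3 + 8s^2 - 36s - 288) = 0.
Factoring: (s + 6)(s + 8)(s - 6) = 0.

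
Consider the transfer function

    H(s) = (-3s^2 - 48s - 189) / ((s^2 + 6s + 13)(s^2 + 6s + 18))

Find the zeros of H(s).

Set the numerator to zero: -3s^2 - 48s - 189 = 0, i.e. -3·(s^2 + 16s + 63) = 0.
Factoring: (s + 7)(s + 9) = 0.

s = -7, -9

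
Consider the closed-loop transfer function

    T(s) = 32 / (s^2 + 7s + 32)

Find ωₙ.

ωₙ ≈ 5.657 rad/s

Compare the denominator to the standard form s^2 + 2ζωₙs + ωₙ².
ωₙ² = 32, so ωₙ = √32 ≈ 5.657 rad/s.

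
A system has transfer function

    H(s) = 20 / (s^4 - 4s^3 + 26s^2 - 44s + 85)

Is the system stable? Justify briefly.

unstable

The denominator s^4 - 4s^3 + 26s^2 - 44s + 85 factors as (s^2 - 2s + 17)(s^2 - 2s + 5), giving poles at s = 1 + 4j, 1 - 4j, 1 + 2j, 1 - 2j.
Since the pole(s) at s = 1 ± 4j, 1 ± 2j lie in the right half-plane, the system is unstable.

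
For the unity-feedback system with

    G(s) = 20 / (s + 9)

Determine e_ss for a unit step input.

e_ss = 0.3103

G(s) has no poles at the origin.
This is a Type 0 system. Kp = lim_{s→0} G(s) = 20/9.
e_ss = 1/(1 + Kp) = 1/(1 + 20/9) = 9/29 ≈ 0.3103.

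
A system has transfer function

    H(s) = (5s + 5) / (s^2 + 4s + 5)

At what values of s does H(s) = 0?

s = -1

Set the numerator to zero: 5s + 5 = 0, i.e. 5·(s + 1) = 0.
So s = -1.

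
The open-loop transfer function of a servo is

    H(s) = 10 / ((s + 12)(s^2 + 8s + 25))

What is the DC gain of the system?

H(0) = 1/30 ≈ 0.03333

Set s = 0: H(0) = (10) / (300) = 1/30.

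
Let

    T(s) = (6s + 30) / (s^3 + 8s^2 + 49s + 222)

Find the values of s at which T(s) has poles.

s = -1 ± 6j, -6

The poles are the roots of the denominator s^3 + 8s^2 + 49s + 222 = 0.
Trying s = -6: the polynomial evaluates to 0, so (s + 6) is a factor.
Dividing out leaves s^2 + 2s + 37 = 0.
The quadratic formula then gives s = -1 ± 6j.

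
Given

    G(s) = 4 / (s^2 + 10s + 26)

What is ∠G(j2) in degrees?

∠G(j2) ≈ -42.27°

At s = j2: numerator = 4, denominator = 22 + j20.
∠G = ∠num − ∠den = 0° − (42.274°) = -42.27°.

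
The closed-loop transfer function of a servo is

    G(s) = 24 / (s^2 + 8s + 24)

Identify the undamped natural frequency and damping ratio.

ωₙ ≈ 4.899 rad/s, ζ ≈ 0.8165

Compare the denominator to the standard form s^2 + 2ζωₙs + ωₙ².
ωₙ² = 24, so ωₙ = √24 ≈ 4.899 rad/s.
2ζωₙ = 8, so ζ = 8/(2·√24) ≈ 0.8165.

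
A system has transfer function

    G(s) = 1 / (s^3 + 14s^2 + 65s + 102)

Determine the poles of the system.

s = -4 ± j, -6

The poles are the roots of the denominator s^3 + 14s^2 + 65s + 102 = 0.
Trying s = -6: the polynomial evaluates to 0, so (s + 6) is a factor.
Dividing out leaves s^2 + 8s + 17 = 0.
The quadratic formula then gives s = -4 ± 1j.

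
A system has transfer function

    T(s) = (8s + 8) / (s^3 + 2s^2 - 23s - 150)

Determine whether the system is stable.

The denominator s^3 + 2s^2 - 23s - 150 factors as (s^2 + 8s + 25)(s - 6), giving poles at s = -4 + 3j, -4 - 3j, 6.
Since the pole(s) at s = 6 lie in the right half-plane, the system is unstable.

unstable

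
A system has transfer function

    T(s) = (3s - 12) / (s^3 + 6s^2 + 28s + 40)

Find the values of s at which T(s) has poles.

The poles are the roots of the denominator s^3 + 6s^2 + 28s + 40 = 0.
Trying s = -2: the polynomial evaluates to 0, so (s + 2) is a factor.
Dividing out leaves s^2 + 4s + 20 = 0.
The quadratic formula then gives s = -2 ± 4j.

s = -2 + 4j, -2 - 4j, -2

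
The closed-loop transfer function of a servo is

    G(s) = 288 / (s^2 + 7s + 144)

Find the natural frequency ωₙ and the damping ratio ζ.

Compare the denominator to the standard form s^2 + 2ζωₙs + ωₙ².
ωₙ² = 144, so ωₙ = 12 rad/s.
2ζωₙ = 7, so ζ = 7/(2·12) ≈ 0.2917.

ωₙ = 12 rad/s, ζ ≈ 0.2917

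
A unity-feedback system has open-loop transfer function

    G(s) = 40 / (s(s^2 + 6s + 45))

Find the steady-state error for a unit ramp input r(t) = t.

G(s) has one pole at the origin.
This is a Type 1 system. Kv = lim_{s→0} s·G(s) = 40/45 = 8/9.
e_ss = 1/Kv = 1/(8/9) = 9/8 ≈ 1.125.

e_ss = 1.125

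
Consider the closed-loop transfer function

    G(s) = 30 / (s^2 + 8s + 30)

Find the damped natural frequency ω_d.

ω_d ≈ 3.742 rad/s

Comparing s^2 + 8s + 30 to s^2 + 2ζωₙs + ωₙ²: ωₙ = √30 ≈ 5.477 rad/s and ζ = 8/(2·√30) ≈ 0.7303.
ζωₙ = 8/2 = 4, so ω_d = ωₙ√(1−ζ²) = √(ωₙ² − (ζωₙ)²) = √(30 − 4²) = √14 ≈ 3.742 rad/s.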